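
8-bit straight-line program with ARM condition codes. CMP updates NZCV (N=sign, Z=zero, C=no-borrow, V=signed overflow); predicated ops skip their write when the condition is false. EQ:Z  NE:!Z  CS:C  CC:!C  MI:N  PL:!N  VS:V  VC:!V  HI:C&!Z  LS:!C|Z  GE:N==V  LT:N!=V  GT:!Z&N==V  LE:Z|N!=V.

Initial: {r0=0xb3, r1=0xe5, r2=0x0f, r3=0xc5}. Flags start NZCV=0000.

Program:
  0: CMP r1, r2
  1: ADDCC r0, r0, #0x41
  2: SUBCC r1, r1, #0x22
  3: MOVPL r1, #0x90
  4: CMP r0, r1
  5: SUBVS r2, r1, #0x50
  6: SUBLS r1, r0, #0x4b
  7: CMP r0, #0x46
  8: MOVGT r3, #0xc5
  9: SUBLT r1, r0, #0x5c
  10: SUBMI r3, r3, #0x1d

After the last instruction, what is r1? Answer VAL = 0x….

VAL = 0x57

[0] flags=1010 → (cmp)
[1] flags=1010 CC?F → skip
[2] flags=1010 CC?F → skip
[3] flags=1010 PL?F → skip
[4] flags=1000 → (cmp)
[5] flags=1000 VS?F → skip
[6] flags=1000 LS?T → r1=0x68
[7] flags=0011 → (cmp)
[8] flags=0011 GT?F → skip
[9] flags=0011 LT?T → r1=0x57
[10] flags=0011 MI?F → skip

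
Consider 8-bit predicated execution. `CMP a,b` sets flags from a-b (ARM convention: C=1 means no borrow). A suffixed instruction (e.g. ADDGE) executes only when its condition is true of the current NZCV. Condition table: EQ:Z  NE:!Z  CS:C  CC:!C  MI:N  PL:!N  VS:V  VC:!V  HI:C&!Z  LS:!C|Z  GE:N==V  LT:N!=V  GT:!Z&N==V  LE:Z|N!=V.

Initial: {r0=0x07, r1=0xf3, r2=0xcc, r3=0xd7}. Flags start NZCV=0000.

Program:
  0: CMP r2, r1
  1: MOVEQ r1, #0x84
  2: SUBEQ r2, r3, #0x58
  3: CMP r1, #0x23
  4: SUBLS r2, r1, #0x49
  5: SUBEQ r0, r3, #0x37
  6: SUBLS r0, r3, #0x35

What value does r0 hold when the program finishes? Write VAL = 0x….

0: ✓ CMP  NZCV=1000
1: · MOVEQ
2: · SUBEQ
3: ✓ CMP  NZCV=1010
4: · SUBLS
5: · SUBEQ
6: · SUBLS

VAL = 0x07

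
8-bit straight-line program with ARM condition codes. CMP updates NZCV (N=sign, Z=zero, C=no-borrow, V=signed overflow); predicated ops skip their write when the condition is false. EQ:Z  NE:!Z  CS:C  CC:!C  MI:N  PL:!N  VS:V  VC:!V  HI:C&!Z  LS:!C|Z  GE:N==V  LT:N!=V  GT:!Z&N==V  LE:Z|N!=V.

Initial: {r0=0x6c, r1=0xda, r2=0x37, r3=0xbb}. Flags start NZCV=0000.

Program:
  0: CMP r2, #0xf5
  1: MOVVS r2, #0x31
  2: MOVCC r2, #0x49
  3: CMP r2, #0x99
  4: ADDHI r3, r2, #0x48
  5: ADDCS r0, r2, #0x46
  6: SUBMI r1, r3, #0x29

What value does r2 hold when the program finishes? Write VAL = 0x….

0: ✓ CMP  NZCV=0000
1: · MOVVS
2: ✓ MOVCC  r2←0x49
3: ✓ CMP  NZCV=1001
4: · ADDHI
5: · ADDCS
6: ✓ SUBMI  r1←0x92

VAL = 0x49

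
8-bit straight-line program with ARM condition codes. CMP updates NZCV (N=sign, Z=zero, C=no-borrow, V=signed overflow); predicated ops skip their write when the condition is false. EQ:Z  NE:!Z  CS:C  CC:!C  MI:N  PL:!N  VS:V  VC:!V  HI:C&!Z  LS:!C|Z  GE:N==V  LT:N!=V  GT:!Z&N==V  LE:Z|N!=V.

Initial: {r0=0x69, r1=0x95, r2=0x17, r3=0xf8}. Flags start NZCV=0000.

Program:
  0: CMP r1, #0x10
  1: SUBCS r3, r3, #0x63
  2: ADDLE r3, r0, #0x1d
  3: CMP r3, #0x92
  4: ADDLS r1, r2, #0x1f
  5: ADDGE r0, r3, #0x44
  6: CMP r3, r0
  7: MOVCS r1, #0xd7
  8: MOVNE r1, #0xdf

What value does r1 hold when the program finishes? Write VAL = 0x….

[0] flags=1010 → (cmp)
[1] flags=1010 CS?T → r3=0x95
[2] flags=1010 LE?T → r3=0x86
[3] flags=1000 → (cmp)
[4] flags=1000 LS?T → r1=0x36
[5] flags=1000 GE?F → skip
[6] flags=0011 → (cmp)
[7] flags=0011 CS?T → r1=0xd7
[8] flags=0011 NE?T → r1=0xdf

VAL = 0xdf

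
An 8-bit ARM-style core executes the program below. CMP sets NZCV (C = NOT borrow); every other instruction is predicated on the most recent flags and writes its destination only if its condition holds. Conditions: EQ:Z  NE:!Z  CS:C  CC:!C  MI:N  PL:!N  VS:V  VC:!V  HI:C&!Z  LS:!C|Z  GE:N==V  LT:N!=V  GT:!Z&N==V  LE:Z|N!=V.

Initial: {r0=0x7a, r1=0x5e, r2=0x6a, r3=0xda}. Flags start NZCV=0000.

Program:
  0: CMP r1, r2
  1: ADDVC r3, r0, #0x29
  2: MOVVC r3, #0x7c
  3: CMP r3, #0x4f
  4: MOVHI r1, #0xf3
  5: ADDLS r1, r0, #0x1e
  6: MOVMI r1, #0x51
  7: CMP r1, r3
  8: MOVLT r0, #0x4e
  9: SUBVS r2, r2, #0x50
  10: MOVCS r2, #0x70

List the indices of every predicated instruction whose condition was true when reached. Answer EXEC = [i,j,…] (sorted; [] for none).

EXEC = [1,2,4,8,9,10]

[0] flags=1000 → (cmp)
[1] flags=1000 VC?T → r3=0xa3
[2] flags=1000 VC?T → r3=0x7c
[3] flags=0010 → (cmp)
[4] flags=0010 HI?T → r1=0xf3
[5] flags=0010 LS?F → skip
[6] flags=0010 MI?F → skip
[7] flags=0011 → (cmp)
[8] flags=0011 LT?T → r0=0x4e
[9] flags=0011 VS?T → r2=0x1a
[10] flags=0011 CS?T → r2=0x70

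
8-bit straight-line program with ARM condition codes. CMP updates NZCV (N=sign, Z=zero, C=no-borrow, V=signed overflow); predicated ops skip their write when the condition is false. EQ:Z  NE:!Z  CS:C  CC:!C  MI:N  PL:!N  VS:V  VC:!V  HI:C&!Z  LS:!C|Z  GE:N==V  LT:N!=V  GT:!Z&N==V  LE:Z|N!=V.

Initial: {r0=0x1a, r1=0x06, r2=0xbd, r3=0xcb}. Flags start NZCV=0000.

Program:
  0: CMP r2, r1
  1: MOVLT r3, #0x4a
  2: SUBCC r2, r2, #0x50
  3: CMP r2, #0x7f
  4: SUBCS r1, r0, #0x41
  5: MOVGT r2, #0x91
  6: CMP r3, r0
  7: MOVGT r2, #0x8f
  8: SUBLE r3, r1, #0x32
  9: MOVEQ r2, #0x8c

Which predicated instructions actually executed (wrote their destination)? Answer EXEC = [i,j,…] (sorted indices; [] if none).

0: ✓ CMP  NZCV=1010
1: ✓ MOVLT  r3←0x4a
2: · SUBCC
3: ✓ CMP  NZCV=0011
4: ✓ SUBCS  r1←0xd9
5: · MOVGT
6: ✓ CMP  NZCV=0010
7: ✓ MOVGT  r2←0x8f
8: · SUBLE
9: · MOVEQ

EXEC = [1,4,7]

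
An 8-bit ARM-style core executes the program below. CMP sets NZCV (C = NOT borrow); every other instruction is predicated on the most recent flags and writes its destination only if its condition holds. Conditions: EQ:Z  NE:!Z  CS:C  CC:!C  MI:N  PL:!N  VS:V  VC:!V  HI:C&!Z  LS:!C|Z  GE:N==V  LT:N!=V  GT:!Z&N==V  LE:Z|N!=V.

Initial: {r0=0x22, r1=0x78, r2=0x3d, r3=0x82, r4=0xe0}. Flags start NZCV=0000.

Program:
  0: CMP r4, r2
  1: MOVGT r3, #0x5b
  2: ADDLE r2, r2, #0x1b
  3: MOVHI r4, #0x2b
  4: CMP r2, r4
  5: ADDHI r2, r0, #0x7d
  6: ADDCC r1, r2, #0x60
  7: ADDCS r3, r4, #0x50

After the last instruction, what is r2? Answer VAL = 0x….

0: ✓ CMP  NZCV=1010
1: · MOVGT
2: ✓ ADDLE  r2←0x58
3: ✓ MOVHI  r4←0x2b
4: ✓ CMP  NZCV=0010
5: ✓ ADDHI  r2←0x9f
6: · ADDCC
7: ✓ ADDCS  r3←0x7b

VAL = 0x9f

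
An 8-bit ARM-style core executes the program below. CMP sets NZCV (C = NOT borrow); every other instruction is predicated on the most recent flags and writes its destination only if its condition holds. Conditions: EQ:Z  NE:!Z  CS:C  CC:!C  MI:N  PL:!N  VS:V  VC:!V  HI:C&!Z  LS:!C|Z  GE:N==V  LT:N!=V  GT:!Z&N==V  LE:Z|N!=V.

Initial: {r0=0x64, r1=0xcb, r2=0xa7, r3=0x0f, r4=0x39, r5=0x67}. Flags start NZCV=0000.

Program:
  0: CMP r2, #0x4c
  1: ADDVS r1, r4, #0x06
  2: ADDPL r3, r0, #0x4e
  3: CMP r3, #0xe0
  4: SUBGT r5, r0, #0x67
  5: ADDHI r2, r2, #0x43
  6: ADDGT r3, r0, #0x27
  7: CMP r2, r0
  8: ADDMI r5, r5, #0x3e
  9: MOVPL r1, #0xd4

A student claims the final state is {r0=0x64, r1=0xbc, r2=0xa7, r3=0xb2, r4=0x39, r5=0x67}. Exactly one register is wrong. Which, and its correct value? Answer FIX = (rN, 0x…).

0: ✓ CMP  NZCV=0011
1: ✓ ADDVS  r1←0x3f
2: ✓ ADDPL  r3←0xb2
3: ✓ CMP  NZCV=1000
4: · SUBGT
5: · ADDHI
6: · ADDGT
7: ✓ CMP  NZCV=0011
8: · ADDMI
9: ✓ MOVPL  r1←0xd4

FIX = (r1, 0xd4)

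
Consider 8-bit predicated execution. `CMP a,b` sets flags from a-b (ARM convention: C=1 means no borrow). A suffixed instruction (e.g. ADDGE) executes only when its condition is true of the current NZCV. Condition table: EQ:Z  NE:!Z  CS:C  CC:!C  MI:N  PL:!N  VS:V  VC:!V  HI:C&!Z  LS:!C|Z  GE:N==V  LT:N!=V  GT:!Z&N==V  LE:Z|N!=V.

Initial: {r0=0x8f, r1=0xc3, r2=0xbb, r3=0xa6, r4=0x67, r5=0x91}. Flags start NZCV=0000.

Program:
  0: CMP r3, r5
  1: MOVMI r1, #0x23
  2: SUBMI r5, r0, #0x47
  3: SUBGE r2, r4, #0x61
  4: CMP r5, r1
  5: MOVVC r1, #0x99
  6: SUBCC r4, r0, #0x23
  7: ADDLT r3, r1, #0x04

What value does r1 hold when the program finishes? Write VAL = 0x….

VAL = 0x99

0: ✓ CMP  NZCV=0010
1: · MOVMI
2: · SUBMI
3: ✓ SUBGE  r2←0x06
4: ✓ CMP  NZCV=1000
5: ✓ MOVVC  r1←0x99
6: ✓ SUBCC  r4←0x6c
7: ✓ ADDLT  r3←0x9d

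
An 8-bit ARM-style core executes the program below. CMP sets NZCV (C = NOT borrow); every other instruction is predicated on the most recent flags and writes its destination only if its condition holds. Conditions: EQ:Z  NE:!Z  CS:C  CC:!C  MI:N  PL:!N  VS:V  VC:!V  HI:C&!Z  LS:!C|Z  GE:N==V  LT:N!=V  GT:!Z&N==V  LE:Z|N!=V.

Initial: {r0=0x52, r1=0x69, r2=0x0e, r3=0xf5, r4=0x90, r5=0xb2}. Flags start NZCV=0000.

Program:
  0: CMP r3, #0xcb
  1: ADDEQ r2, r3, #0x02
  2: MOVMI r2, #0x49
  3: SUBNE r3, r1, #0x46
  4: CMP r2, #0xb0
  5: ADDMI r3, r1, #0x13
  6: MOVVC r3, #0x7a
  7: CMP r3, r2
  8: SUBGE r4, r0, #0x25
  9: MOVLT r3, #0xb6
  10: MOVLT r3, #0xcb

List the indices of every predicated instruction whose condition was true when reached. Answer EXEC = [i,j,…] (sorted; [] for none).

EXEC = [3,6,8]

[0] flags=0010 → (cmp)
[1] flags=0010 EQ?F → skip
[2] flags=0010 MI?F → skip
[3] flags=0010 NE?T → r3=0x23
[4] flags=0000 → (cmp)
[5] flags=0000 MI?F → skip
[6] flags=0000 VC?T → r3=0x7a
[7] flags=0010 → (cmp)
[8] flags=0010 GE?T → r4=0x2d
[9] flags=0010 LT?F → skip
[10] flags=0010 LT?F → skip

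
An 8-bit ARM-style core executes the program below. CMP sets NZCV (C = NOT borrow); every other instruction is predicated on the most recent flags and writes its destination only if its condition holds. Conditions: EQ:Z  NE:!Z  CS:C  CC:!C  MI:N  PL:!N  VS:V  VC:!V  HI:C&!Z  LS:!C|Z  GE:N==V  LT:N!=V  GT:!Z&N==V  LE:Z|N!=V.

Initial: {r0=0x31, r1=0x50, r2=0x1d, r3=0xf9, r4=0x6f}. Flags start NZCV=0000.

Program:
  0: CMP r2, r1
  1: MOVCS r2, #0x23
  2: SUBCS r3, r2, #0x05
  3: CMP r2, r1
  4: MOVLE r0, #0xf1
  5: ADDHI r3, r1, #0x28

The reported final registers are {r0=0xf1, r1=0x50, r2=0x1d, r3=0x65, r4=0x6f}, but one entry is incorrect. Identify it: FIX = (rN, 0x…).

FIX = (r3, 0xf9)

0: ✓ CMP  NZCV=1000
1: · MOVCS
2: · SUBCS
3: ✓ CMP  NZCV=1000
4: ✓ MOVLE  r0←0xf1
5: · ADDHI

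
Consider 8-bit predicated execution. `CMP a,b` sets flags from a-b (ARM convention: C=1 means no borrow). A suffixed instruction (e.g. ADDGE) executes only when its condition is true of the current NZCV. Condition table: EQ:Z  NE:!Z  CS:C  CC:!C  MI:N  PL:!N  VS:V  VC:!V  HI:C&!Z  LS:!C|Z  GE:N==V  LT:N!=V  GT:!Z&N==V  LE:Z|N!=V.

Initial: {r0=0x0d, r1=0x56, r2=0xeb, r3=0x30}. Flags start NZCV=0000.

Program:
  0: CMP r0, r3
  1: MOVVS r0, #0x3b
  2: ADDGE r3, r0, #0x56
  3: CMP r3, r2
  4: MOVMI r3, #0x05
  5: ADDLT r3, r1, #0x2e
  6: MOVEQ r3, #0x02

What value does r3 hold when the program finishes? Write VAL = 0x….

VAL = 0x30

[0] flags=1000 → (cmp)
[1] flags=1000 VS?F → skip
[2] flags=1000 GE?F → skip
[3] flags=0000 → (cmp)
[4] flags=0000 MI?F → skip
[5] flags=0000 LT?F → skip
[6] flags=0000 EQ?F → skip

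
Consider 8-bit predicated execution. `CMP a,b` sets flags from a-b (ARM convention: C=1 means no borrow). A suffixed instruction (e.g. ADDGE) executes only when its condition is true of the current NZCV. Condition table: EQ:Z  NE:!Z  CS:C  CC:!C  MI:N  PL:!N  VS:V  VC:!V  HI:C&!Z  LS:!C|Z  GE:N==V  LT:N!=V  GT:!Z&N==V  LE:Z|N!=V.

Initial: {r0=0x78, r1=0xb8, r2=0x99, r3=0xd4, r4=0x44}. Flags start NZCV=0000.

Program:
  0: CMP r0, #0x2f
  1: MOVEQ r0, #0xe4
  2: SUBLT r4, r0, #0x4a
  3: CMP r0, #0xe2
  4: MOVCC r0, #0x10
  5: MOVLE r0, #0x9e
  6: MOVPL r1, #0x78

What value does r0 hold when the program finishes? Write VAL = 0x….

VAL = 0x10

[0] flags=0010 → (cmp)
[1] flags=0010 EQ?F → skip
[2] flags=0010 LT?F → skip
[3] flags=1001 → (cmp)
[4] flags=1001 CC?T → r0=0x10
[5] flags=1001 LE?F → skip
[6] flags=1001 PL?F → skip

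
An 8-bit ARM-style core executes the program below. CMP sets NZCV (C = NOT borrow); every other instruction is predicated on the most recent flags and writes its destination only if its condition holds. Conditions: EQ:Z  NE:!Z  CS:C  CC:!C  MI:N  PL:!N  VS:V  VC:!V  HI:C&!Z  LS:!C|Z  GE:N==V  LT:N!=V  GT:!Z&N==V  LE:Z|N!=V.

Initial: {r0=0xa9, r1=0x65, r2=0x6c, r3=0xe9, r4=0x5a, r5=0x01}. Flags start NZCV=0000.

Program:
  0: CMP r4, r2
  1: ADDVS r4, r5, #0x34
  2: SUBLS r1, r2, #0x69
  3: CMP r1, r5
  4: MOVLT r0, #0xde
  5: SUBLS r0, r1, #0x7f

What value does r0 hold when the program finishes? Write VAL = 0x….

VAL = 0xa9

0: ✓ CMP  NZCV=1000
1: · ADDVS
2: ✓ SUBLS  r1←0x03
3: ✓ CMP  NZCV=0010
4: · MOVLT
5: · SUBLS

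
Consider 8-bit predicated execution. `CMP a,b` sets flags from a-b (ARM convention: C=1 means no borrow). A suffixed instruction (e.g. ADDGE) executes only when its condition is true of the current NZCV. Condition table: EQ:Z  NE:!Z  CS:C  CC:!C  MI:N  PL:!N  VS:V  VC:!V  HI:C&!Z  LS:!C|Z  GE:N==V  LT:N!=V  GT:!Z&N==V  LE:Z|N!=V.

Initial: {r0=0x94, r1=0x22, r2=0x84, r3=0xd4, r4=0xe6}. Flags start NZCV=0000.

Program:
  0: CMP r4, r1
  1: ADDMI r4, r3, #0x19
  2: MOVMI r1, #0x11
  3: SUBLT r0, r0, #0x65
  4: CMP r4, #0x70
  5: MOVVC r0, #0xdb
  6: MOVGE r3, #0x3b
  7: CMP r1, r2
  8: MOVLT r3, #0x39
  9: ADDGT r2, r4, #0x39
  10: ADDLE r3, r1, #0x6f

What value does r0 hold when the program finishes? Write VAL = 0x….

VAL = 0x2f

[0] flags=1010 → (cmp)
[1] flags=1010 MI?T → r4=0xed
[2] flags=1010 MI?T → r1=0x11
[3] flags=1010 LT?T → r0=0x2f
[4] flags=0011 → (cmp)
[5] flags=0011 VC?F → skip
[6] flags=0011 GE?F → skip
[7] flags=1001 → (cmp)
[8] flags=1001 LT?F → skip
[9] flags=1001 GT?T → r2=0x26
[10] flags=1001 LE?F → skip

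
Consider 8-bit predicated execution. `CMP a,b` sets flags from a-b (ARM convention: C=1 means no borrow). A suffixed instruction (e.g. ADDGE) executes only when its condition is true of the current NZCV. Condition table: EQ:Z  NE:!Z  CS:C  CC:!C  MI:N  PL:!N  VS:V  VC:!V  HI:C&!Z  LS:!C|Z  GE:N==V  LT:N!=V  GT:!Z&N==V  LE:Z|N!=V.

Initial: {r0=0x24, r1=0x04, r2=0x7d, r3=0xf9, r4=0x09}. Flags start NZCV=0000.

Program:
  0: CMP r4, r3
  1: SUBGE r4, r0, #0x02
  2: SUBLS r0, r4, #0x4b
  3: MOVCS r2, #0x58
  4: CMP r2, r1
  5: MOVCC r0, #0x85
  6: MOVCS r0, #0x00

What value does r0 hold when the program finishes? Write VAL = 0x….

VAL = 0x00

0: ✓ CMP  NZCV=0000
1: ✓ SUBGE  r4←0x22
2: ✓ SUBLS  r0←0xd7
3: · MOVCS
4: ✓ CMP  NZCV=0010
5: · MOVCC
6: ✓ MOVCS  r0←0x00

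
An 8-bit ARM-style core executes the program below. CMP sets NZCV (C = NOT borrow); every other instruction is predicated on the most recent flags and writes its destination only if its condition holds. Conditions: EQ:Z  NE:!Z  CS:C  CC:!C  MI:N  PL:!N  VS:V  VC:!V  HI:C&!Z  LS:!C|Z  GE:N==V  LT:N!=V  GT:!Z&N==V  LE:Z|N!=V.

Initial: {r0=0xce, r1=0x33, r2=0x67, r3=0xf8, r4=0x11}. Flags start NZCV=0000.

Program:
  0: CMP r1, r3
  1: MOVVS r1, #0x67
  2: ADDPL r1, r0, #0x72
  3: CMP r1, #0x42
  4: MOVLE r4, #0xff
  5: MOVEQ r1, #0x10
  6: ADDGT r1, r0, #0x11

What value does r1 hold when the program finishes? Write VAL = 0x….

0: ✓ CMP  NZCV=0000
1: · MOVVS
2: ✓ ADDPL  r1←0x40
3: ✓ CMP  NZCV=1000
4: ✓ MOVLE  r4←0xff
5: · MOVEQ
6: · ADDGT

VAL = 0x40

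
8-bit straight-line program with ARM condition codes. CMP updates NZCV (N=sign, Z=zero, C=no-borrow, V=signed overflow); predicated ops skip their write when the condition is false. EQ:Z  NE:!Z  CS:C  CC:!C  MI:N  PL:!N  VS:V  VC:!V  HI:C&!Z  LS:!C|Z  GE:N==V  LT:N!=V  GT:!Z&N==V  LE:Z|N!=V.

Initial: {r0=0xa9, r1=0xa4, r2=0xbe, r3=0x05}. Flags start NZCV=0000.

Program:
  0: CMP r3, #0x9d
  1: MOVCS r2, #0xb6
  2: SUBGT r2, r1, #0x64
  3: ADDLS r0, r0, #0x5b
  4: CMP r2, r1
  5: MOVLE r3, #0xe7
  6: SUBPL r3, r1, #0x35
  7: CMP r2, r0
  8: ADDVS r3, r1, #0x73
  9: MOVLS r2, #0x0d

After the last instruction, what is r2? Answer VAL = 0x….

VAL = 0x40

0: ✓ CMP  NZCV=0000
1: · MOVCS
2: ✓ SUBGT  r2←0x40
3: ✓ ADDLS  r0←0x04
4: ✓ CMP  NZCV=1001
5: · MOVLE
6: · SUBPL
7: ✓ CMP  NZCV=0010
8: · ADDVS
9: · MOVLS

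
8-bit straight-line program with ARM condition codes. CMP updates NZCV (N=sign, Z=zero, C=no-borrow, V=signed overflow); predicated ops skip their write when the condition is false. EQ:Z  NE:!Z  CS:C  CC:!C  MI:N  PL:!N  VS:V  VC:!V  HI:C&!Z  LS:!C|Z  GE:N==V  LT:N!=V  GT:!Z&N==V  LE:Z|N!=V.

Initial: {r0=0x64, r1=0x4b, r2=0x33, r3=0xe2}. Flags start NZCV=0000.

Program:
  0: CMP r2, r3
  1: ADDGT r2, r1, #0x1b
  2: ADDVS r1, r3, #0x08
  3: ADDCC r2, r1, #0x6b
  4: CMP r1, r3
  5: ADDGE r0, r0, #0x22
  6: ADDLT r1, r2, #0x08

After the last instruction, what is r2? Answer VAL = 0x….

VAL = 0xb6

0: ✓ CMP  NZCV=0000
1: ✓ ADDGT  r2←0x66
2: · ADDVS
3: ✓ ADDCC  r2←0xb6
4: ✓ CMP  NZCV=0000
5: ✓ ADDGE  r0←0x86
6: · ADDLT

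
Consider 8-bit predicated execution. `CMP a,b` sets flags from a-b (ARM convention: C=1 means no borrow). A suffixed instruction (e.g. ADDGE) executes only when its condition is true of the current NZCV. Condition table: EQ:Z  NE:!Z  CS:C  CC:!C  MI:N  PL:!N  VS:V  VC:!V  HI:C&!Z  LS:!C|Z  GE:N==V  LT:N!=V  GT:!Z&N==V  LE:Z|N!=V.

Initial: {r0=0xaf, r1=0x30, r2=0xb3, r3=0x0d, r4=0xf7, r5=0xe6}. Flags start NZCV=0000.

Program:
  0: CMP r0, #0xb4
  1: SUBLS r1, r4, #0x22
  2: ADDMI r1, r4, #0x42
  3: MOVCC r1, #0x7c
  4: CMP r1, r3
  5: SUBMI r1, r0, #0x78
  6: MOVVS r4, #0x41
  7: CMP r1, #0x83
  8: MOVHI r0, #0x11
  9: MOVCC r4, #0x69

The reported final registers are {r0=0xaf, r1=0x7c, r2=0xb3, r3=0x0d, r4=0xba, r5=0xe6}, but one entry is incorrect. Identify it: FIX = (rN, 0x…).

0: ✓ CMP  NZCV=1000
1: ✓ SUBLS  r1←0xd5
2: ✓ ADDMI  r1←0x39
3: ✓ MOVCC  r1←0x7c
4: ✓ CMP  NZCV=0010
5: · SUBMI
6: · MOVVS
7: ✓ CMP  NZCV=1001
8: · MOVHI
9: ✓ MOVCC  r4←0x69

FIX = (r4, 0x69)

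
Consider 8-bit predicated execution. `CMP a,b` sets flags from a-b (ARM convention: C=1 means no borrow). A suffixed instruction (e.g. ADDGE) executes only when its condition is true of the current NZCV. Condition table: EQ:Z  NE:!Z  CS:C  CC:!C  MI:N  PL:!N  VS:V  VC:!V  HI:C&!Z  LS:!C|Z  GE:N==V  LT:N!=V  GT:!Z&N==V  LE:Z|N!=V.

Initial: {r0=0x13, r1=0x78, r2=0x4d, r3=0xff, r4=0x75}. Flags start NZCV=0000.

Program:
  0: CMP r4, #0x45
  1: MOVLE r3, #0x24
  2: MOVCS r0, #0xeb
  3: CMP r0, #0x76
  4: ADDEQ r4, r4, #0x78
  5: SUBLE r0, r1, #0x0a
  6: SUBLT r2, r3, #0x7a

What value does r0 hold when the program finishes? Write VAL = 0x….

VAL = 0x6e

[0] flags=0010 → (cmp)
[1] flags=0010 LE?F → skip
[2] flags=0010 CS?T → r0=0xeb
[3] flags=0011 → (cmp)
[4] flags=0011 EQ?F → skip
[5] flags=0011 LE?T → r0=0x6e
[6] flags=0011 LT?T → r2=0x85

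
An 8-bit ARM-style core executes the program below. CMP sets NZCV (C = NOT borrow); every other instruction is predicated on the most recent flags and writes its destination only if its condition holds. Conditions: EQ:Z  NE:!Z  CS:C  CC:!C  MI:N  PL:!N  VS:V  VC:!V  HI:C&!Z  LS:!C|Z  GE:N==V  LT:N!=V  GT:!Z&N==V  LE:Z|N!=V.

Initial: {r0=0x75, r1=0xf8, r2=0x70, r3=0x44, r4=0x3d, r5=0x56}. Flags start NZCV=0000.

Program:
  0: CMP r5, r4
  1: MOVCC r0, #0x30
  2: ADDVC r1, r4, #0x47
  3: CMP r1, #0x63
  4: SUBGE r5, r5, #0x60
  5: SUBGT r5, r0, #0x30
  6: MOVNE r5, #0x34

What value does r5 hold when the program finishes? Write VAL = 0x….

VAL = 0x34

0: ✓ CMP  NZCV=0010
1: · MOVCC
2: ✓ ADDVC  r1←0x84
3: ✓ CMP  NZCV=0011
4: · SUBGE
5: · SUBGT
6: ✓ MOVNE  r5←0x34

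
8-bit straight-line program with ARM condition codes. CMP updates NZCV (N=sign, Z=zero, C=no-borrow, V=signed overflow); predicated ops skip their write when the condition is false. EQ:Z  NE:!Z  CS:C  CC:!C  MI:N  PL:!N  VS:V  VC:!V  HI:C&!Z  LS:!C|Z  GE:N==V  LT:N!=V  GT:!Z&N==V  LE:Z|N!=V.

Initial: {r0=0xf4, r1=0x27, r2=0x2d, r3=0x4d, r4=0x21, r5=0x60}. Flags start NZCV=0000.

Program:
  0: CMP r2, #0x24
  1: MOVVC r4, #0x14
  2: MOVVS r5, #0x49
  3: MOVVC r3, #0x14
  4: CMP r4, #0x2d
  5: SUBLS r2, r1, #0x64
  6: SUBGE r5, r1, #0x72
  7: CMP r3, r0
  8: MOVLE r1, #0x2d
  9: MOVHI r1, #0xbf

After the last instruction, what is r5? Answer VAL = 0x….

0: ✓ CMP  NZCV=0010
1: ✓ MOVVC  r4←0x14
2: · MOVVS
3: ✓ MOVVC  r3←0x14
4: ✓ CMP  NZCV=1000
5: ✓ SUBLS  r2←0xc3
6: · SUBGE
7: ✓ CMP  NZCV=0000
8: · MOVLE
9: · MOVHI

VAL = 0x60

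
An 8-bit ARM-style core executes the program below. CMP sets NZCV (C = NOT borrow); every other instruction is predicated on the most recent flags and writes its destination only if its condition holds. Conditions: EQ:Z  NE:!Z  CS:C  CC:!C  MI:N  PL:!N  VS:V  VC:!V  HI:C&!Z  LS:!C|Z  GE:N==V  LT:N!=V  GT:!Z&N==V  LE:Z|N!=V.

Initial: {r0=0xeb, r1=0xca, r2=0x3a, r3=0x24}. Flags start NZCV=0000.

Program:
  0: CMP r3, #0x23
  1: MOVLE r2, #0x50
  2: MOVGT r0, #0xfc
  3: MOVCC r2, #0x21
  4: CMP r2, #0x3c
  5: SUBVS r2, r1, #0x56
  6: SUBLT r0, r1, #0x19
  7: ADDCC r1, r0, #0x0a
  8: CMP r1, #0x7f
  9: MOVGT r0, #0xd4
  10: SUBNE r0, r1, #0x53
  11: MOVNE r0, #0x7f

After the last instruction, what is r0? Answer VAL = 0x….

VAL = 0x7f

[0] flags=0010 → (cmp)
[1] flags=0010 LE?F → skip
[2] flags=0010 GT?T → r0=0xfc
[3] flags=0010 CC?F → skip
[4] flags=1000 → (cmp)
[5] flags=1000 VS?F → skip
[6] flags=1000 LT?T → r0=0xb1
[7] flags=1000 CC?T → r1=0xbb
[8] flags=0011 → (cmp)
[9] flags=0011 GT?F → skip
[10] flags=0011 NE?T → r0=0x68
[11] flags=0011 NE?T → r0=0x7f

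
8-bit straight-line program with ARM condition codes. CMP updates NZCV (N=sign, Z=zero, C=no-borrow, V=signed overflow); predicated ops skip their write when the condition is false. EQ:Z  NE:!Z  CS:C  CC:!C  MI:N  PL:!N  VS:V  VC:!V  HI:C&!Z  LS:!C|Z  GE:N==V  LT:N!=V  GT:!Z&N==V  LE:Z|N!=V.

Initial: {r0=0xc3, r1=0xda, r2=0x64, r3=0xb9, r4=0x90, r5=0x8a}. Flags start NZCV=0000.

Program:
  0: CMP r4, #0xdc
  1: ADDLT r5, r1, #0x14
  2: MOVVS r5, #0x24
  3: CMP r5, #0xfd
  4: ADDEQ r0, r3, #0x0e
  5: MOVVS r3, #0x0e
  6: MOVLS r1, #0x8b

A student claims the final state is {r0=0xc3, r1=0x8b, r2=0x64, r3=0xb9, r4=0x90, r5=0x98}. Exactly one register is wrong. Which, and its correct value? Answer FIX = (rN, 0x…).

0: ✓ CMP  NZCV=1000
1: ✓ ADDLT  r5←0xee
2: · MOVVS
3: ✓ CMP  NZCV=1000
4: · ADDEQ
5: · MOVVS
6: ✓ MOVLS  r1←0x8b

FIX = (r5, 0xee)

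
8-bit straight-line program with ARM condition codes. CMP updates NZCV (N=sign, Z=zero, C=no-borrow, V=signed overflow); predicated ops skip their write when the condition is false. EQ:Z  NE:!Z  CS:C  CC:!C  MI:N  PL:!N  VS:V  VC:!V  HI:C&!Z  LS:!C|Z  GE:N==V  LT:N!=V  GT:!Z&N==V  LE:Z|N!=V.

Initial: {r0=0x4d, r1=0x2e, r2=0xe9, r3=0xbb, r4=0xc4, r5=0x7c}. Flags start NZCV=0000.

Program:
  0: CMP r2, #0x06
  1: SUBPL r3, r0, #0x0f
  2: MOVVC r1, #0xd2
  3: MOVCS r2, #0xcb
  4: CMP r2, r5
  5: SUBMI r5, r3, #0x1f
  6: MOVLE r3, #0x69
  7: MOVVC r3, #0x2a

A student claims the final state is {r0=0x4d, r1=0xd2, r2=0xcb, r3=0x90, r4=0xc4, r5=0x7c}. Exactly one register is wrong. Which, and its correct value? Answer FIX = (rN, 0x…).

FIX = (r3, 0x69)

[0] flags=1010 → (cmp)
[1] flags=1010 PL?F → skip
[2] flags=1010 VC?T → r1=0xd2
[3] flags=1010 CS?T → r2=0xcb
[4] flags=0011 → (cmp)
[5] flags=0011 MI?F → skip
[6] flags=0011 LE?T → r3=0x69
[7] flags=0011 VC?F → skip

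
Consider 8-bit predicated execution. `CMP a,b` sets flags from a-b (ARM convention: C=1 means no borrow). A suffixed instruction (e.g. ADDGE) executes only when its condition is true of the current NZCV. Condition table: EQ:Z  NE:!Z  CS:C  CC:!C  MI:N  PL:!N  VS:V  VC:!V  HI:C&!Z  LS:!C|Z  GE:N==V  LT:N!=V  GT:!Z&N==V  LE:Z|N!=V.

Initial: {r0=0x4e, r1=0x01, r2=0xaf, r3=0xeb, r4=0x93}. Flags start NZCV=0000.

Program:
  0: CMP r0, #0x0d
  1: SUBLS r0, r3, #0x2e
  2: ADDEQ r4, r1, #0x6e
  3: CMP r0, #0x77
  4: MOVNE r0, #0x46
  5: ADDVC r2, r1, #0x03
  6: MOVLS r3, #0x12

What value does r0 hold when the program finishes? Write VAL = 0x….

0: ✓ CMP  NZCV=0010
1: · SUBLS
2: · ADDEQ
3: ✓ CMP  NZCV=1000
4: ✓ MOVNE  r0←0x46
5: ✓ ADDVC  r2←0x04
6: ✓ MOVLS  r3←0x12

VAL = 0x46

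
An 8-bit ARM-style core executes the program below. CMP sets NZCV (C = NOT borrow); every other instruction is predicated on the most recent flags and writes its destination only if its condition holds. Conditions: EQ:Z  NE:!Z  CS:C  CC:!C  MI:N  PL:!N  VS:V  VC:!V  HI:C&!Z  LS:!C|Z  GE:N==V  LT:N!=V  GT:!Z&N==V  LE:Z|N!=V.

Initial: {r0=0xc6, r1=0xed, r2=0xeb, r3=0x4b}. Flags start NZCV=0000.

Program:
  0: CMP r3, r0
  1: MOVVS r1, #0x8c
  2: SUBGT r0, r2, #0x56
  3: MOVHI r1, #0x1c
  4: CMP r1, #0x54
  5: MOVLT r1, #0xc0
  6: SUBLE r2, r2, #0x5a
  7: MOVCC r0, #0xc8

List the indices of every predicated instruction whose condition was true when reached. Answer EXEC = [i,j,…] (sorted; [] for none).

[0] flags=1001 → (cmp)
[1] flags=1001 VS?T → r1=0x8c
[2] flags=1001 GT?T → r0=0x95
[3] flags=1001 HI?F → skip
[4] flags=0011 → (cmp)
[5] flags=0011 LT?T → r1=0xc0
[6] flags=0011 LE?T → r2=0x91
[7] flags=0011 CC?F → skip

EXEC = [1,2,5,6]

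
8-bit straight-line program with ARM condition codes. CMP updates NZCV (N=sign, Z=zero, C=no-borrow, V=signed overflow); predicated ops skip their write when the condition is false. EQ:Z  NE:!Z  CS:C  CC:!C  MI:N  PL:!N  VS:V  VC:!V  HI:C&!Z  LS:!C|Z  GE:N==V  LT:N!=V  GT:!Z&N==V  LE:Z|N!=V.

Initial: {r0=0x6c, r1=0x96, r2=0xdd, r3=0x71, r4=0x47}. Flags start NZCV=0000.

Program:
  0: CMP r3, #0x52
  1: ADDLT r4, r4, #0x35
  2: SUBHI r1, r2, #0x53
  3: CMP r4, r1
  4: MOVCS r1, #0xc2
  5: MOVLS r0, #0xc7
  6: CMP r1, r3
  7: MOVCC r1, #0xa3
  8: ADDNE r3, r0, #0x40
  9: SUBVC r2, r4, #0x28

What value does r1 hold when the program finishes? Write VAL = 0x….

VAL = 0x8a

0: ✓ CMP  NZCV=0010
1: · ADDLT
2: ✓ SUBHI  r1←0x8a
3: ✓ CMP  NZCV=1001
4: · MOVCS
5: ✓ MOVLS  r0←0xc7
6: ✓ CMP  NZCV=0011
7: · MOVCC
8: ✓ ADDNE  r3←0x07
9: · SUBVC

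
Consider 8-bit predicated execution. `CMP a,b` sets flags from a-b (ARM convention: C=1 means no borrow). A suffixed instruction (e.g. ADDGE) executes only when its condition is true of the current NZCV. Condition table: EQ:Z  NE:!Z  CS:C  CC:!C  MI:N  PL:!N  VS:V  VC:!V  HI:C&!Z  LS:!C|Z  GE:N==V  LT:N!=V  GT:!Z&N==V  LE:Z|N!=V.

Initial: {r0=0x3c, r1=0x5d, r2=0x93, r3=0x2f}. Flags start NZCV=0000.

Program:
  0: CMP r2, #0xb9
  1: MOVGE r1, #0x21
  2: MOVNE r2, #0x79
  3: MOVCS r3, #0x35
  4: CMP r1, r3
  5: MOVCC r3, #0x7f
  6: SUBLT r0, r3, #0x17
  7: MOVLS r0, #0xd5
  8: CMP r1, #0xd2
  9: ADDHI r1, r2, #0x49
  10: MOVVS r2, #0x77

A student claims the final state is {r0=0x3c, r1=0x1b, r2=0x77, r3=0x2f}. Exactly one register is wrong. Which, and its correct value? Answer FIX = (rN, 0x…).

0: ✓ CMP  NZCV=1000
1: · MOVGE
2: ✓ MOVNE  r2←0x79
3: · MOVCS
4: ✓ CMP  NZCV=0010
5: · MOVCC
6: · SUBLT
7: · MOVLS
8: ✓ CMP  NZCV=1001
9: · ADDHI
10: ✓ MOVVS  r2←0x77

FIX = (r1, 0x5d)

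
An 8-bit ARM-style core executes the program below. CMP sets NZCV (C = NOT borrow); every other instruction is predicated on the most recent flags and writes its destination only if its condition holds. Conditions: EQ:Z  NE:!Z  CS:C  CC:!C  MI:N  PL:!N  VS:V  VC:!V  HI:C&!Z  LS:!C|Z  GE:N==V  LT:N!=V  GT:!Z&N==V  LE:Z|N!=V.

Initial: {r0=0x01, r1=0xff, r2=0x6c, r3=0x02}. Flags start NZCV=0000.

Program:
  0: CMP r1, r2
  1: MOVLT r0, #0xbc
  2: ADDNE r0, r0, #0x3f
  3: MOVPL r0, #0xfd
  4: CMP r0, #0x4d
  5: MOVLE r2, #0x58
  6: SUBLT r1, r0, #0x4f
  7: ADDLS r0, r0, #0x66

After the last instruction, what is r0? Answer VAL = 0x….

0: ✓ CMP  NZCV=1010
1: ✓ MOVLT  r0←0xbc
2: ✓ ADDNE  r0←0xfb
3: · MOVPL
4: ✓ CMP  NZCV=1010
5: ✓ MOVLE  r2←0x58
6: ✓ SUBLT  r1←0xac
7: · ADDLS

VAL = 0xfb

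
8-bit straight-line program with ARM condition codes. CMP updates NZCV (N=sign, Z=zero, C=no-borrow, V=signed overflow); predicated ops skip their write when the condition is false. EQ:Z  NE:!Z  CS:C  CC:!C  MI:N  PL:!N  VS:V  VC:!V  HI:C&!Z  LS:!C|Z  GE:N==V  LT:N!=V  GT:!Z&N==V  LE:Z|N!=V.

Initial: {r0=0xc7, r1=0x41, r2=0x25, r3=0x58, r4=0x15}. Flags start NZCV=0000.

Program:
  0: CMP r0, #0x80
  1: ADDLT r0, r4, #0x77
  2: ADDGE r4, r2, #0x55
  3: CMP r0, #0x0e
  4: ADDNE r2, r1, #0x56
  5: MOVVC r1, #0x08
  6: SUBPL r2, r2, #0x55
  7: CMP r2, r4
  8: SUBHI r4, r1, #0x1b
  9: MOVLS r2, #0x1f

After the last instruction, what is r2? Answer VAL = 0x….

VAL = 0x97

0: ✓ CMP  NZCV=0010
1: · ADDLT
2: ✓ ADDGE  r4←0x7a
3: ✓ CMP  NZCV=1010
4: ✓ ADDNE  r2←0x97
5: ✓ MOVVC  r1←0x08
6: · SUBPL
7: ✓ CMP  NZCV=0011
8: ✓ SUBHI  r4←0xed
9: · MOVLS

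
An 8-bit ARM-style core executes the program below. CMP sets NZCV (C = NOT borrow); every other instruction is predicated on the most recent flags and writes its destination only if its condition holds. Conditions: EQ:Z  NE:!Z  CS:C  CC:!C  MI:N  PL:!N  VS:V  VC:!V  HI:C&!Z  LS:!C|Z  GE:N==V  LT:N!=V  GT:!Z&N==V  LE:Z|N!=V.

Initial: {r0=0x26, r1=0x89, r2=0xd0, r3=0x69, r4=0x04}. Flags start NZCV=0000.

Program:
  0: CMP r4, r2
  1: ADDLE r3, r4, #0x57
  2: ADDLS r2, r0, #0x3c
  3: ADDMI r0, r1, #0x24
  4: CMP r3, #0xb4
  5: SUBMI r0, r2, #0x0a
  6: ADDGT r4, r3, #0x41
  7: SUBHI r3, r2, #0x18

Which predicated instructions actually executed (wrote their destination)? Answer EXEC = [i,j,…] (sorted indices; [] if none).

EXEC = [2,5,6]

[0] flags=0000 → (cmp)
[1] flags=0000 LE?F → skip
[2] flags=0000 LS?T → r2=0x62
[3] flags=0000 MI?F → skip
[4] flags=1001 → (cmp)
[5] flags=1001 MI?T → r0=0x58
[6] flags=1001 GT?T → r4=0xaa
[7] flags=1001 HI?F → skip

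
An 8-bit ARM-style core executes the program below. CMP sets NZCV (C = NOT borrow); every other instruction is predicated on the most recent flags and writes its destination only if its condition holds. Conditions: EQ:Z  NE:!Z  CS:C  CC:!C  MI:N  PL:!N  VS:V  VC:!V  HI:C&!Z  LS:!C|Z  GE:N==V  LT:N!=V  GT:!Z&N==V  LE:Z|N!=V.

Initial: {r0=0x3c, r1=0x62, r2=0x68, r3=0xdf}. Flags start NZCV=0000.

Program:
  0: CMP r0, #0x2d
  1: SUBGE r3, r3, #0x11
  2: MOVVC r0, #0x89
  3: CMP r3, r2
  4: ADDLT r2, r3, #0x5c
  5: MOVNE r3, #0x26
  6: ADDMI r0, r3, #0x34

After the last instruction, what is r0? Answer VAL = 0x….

0: ✓ CMP  NZCV=0010
1: ✓ SUBGE  r3←0xce
2: ✓ MOVVC  r0←0x89
3: ✓ CMP  NZCV=0011
4: ✓ ADDLT  r2←0x2a
5: ✓ MOVNE  r3←0x26
6: · ADDMI

VAL = 0x89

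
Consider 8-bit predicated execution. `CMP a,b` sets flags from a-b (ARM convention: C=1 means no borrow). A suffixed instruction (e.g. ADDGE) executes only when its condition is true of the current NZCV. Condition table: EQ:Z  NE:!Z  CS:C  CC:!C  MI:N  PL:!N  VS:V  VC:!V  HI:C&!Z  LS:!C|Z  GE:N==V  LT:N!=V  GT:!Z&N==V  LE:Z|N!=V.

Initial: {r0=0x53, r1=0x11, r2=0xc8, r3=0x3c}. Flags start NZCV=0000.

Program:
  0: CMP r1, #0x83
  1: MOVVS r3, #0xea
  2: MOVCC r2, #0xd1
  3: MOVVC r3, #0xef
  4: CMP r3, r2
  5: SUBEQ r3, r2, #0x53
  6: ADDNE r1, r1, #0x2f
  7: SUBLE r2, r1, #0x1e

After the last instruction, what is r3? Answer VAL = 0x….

[0] flags=1001 → (cmp)
[1] flags=1001 VS?T → r3=0xea
[2] flags=1001 CC?T → r2=0xd1
[3] flags=1001 VC?F → skip
[4] flags=0010 → (cmp)
[5] flags=0010 EQ?F → skip
[6] flags=0010 NE?T → r1=0x40
[7] flags=0010 LE?F → skip

VAL = 0xea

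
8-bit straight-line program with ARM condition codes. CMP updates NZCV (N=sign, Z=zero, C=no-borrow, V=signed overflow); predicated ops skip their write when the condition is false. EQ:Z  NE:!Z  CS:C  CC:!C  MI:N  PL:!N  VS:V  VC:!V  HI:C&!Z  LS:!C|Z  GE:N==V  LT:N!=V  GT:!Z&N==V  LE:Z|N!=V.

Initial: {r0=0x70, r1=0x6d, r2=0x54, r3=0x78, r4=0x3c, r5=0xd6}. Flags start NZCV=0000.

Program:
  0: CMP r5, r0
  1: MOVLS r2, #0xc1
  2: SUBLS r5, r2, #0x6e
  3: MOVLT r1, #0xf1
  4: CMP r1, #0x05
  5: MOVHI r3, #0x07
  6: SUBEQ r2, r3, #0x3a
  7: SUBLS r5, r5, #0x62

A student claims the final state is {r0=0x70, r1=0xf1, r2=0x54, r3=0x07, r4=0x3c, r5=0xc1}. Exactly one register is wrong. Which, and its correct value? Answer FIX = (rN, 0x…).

FIX = (r5, 0xd6)

[0] flags=0011 → (cmp)
[1] flags=0011 LS?F → skip
[2] flags=0011 LS?F → skip
[3] flags=0011 LT?T → r1=0xf1
[4] flags=1010 → (cmp)
[5] flags=1010 HI?T → r3=0x07
[6] flags=1010 EQ?F → skip
[7] flags=1010 LS?F → skip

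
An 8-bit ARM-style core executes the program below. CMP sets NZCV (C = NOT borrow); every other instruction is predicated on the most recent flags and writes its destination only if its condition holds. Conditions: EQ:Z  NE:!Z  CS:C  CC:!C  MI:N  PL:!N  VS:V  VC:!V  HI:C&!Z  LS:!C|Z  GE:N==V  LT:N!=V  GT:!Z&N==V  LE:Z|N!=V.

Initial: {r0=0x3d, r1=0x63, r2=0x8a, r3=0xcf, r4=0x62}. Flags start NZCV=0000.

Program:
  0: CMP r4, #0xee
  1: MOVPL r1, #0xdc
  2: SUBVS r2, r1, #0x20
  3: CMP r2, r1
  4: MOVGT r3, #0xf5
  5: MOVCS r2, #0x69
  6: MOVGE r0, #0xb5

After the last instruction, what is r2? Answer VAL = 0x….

0: ✓ CMP  NZCV=0000
1: ✓ MOVPL  r1←0xdc
2: · SUBVS
3: ✓ CMP  NZCV=1000
4: · MOVGT
5: · MOVCS
6: · MOVGE

VAL = 0x8a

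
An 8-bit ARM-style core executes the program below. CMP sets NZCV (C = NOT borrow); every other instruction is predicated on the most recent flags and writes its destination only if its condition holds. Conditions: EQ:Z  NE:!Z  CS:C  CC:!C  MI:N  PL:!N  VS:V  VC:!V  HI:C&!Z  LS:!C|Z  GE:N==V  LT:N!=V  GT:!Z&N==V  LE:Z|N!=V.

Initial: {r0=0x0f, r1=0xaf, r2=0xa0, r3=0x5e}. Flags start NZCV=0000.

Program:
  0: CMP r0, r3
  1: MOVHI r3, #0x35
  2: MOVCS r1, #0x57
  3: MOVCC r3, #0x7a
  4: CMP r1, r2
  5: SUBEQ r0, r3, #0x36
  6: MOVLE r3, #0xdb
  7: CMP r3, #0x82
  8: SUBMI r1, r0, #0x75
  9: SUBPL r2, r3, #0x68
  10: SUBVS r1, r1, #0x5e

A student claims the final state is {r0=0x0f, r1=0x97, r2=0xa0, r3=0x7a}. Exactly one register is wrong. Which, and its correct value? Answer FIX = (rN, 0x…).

FIX = (r1, 0x3c)

[0] flags=1000 → (cmp)
[1] flags=1000 HI?F → skip
[2] flags=1000 CS?F → skip
[3] flags=1000 CC?T → r3=0x7a
[4] flags=0010 → (cmp)
[5] flags=0010 EQ?F → skip
[6] flags=0010 LE?F → skip
[7] flags=1001 → (cmp)
[8] flags=1001 MI?T → r1=0x9a
[9] flags=1001 PL?F → skip
[10] flags=1001 VS?T → r1=0x3c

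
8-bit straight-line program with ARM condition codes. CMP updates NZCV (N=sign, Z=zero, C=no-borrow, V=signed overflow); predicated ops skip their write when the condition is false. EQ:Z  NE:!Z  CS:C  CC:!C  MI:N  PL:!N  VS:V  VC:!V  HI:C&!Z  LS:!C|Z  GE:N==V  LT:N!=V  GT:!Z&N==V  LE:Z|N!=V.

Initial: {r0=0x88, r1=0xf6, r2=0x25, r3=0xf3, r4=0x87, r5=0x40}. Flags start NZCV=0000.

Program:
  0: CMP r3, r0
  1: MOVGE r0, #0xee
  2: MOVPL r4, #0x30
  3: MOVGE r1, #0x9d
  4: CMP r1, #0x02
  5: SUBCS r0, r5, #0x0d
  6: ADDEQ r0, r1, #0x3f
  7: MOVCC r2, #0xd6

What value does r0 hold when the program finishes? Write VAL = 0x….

VAL = 0x33

[0] flags=0010 → (cmp)
[1] flags=0010 GE?T → r0=0xee
[2] flags=0010 PL?T → r4=0x30
[3] flags=0010 GE?T → r1=0x9d
[4] flags=1010 → (cmp)
[5] flags=1010 CS?T → r0=0x33
[6] flags=1010 EQ?F → skip
[7] flags=1010 CC?F → skip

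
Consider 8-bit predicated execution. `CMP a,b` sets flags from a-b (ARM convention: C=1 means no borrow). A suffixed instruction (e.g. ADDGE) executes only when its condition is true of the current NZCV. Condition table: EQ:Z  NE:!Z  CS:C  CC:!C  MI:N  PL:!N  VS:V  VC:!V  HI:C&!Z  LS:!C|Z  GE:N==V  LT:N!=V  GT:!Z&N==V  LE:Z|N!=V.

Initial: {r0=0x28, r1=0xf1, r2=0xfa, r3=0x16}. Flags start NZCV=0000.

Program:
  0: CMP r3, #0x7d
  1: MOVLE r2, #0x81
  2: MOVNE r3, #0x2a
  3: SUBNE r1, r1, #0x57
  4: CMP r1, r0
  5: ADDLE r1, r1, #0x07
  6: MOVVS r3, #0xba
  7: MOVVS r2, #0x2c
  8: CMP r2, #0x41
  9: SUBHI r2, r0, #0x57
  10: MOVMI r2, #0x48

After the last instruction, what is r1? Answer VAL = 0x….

VAL = 0xa1

[0] flags=1000 → (cmp)
[1] flags=1000 LE?T → r2=0x81
[2] flags=1000 NE?T → r3=0x2a
[3] flags=1000 NE?T → r1=0x9a
[4] flags=0011 → (cmp)
[5] flags=0011 LE?T → r1=0xa1
[6] flags=0011 VS?T → r3=0xba
[7] flags=0011 VS?T → r2=0x2c
[8] flags=1000 → (cmp)
[9] flags=1000 HI?F → skip
[10] flags=1000 MI?T → r2=0x48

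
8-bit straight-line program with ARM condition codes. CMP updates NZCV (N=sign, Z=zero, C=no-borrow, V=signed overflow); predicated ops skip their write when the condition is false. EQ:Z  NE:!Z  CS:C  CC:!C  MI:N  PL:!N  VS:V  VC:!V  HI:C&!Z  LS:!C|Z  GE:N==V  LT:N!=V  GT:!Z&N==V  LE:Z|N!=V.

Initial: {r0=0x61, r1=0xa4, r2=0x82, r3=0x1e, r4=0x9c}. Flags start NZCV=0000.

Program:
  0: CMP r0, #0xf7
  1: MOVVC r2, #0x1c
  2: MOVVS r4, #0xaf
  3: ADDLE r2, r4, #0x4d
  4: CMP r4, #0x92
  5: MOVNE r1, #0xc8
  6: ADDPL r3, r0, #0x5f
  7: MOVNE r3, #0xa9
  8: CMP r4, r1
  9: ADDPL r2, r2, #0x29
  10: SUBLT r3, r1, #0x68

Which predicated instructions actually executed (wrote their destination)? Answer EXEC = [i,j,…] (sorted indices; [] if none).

0: ✓ CMP  NZCV=0000
1: ✓ MOVVC  r2←0x1c
2: · MOVVS
3: · ADDLE
4: ✓ CMP  NZCV=0010
5: ✓ MOVNE  r1←0xc8
6: ✓ ADDPL  r3←0xc0
7: ✓ MOVNE  r3←0xa9
8: ✓ CMP  NZCV=1000
9: · ADDPL
10: ✓ SUBLT  r3←0x60

EXEC = [1,5,6,7,10]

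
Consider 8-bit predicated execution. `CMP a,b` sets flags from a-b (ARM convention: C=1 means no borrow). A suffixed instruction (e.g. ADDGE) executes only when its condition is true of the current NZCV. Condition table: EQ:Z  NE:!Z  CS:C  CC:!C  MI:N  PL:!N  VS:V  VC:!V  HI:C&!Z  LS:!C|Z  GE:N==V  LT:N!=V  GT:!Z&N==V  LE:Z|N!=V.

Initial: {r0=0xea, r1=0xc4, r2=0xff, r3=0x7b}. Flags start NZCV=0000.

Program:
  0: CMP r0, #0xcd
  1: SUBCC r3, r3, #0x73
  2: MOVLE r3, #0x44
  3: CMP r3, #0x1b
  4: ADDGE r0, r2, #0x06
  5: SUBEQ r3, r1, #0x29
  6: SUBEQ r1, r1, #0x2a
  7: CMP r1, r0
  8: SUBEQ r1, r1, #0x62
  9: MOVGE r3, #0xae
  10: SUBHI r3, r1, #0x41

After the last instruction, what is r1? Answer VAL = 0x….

[0] flags=0010 → (cmp)
[1] flags=0010 CC?F → skip
[2] flags=0010 LE?F → skip
[3] flags=0010 → (cmp)
[4] flags=0010 GE?T → r0=0x05
[5] flags=0010 EQ?F → skip
[6] flags=0010 EQ?F → skip
[7] flags=1010 → (cmp)
[8] flags=1010 EQ?F → skip
[9] flags=1010 GE?F → skip
[10] flags=1010 HI?T → r3=0x83

VAL = 0xc4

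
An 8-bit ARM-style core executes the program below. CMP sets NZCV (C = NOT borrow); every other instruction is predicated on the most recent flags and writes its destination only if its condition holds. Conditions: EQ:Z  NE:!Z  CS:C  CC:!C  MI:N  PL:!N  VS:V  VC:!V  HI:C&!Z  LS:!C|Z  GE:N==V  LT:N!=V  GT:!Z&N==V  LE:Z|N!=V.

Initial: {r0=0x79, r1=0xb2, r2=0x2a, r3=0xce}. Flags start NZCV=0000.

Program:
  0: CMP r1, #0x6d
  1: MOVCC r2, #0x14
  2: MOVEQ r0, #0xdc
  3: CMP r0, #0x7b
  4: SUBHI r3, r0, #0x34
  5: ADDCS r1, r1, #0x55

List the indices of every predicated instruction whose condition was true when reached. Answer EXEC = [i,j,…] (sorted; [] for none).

0: ✓ CMP  NZCV=0011
1: · MOVCC
2: · MOVEQ
3: ✓ CMP  NZCV=1000
4: · SUBHI
5: · ADDCS

EXEC = []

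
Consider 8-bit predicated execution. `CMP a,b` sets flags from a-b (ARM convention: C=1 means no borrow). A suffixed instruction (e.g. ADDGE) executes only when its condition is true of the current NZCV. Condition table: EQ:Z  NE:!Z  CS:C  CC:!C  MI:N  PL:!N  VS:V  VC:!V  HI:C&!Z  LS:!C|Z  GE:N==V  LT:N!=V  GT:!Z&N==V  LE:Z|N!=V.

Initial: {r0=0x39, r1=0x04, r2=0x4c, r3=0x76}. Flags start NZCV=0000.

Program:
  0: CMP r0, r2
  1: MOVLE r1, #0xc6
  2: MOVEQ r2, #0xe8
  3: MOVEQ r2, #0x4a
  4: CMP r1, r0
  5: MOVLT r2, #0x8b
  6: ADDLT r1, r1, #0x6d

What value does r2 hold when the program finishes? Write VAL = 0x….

VAL = 0x8b

0: ✓ CMP  NZCV=1000
1: ✓ MOVLE  r1←0xc6
2: · MOVEQ
3: · MOVEQ
4: ✓ CMP  NZCV=1010
5: ✓ MOVLT  r2←0x8b
6: ✓ ADDLT  r1←0x33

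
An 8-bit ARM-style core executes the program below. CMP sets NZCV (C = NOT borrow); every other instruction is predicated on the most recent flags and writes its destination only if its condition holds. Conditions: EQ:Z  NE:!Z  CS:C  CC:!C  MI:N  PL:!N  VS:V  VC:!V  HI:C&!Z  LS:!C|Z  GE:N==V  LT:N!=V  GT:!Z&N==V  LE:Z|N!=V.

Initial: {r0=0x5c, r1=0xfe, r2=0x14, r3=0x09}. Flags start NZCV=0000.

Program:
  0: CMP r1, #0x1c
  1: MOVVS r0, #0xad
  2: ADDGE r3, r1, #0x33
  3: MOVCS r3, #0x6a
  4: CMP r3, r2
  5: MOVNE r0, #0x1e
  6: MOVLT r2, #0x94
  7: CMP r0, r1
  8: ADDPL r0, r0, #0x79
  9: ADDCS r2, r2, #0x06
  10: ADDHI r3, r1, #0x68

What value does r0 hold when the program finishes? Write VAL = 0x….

0: ✓ CMP  NZCV=1010
1: · MOVVS
2: · ADDGE
3: ✓ MOVCS  r3←0x6a
4: ✓ CMP  NZCV=0010
5: ✓ MOVNE  r0←0x1e
6: · MOVLT
7: ✓ CMP  NZCV=0000
8: ✓ ADDPL  r0←0x97
9: · ADDCS
10: · ADDHI

VAL = 0x97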